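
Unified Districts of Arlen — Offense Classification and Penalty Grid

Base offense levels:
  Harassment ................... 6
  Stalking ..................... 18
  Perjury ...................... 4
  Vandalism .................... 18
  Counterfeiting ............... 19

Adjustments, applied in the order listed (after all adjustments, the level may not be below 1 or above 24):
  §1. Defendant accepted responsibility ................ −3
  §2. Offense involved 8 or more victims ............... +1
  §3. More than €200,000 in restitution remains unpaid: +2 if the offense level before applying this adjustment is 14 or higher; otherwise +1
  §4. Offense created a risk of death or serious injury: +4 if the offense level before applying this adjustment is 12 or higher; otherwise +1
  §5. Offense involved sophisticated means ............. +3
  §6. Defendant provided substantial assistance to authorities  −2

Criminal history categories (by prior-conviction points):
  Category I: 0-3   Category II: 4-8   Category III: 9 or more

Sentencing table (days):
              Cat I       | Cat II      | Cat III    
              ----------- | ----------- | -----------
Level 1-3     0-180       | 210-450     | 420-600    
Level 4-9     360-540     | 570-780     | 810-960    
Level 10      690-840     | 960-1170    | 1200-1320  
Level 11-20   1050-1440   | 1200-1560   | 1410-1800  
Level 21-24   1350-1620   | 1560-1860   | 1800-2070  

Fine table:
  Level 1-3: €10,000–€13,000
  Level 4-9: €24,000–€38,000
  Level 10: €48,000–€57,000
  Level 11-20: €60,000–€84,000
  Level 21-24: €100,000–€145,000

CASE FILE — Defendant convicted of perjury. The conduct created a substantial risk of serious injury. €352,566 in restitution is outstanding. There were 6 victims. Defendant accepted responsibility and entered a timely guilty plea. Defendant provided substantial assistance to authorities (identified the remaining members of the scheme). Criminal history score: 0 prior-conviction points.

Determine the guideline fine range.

Base offense level for perjury: 4.
§1 applies: 4 − 3 = 1.
§2 does not apply.
§3 applies (level before this adjustment is 1 < 14, so +1): 1 + 1 = 2.
§4 applies (level before this adjustment is 2 < 12, so +1): 2 + 1 = 3.
§6 applies: 3 − 2 = 1.
Final offense level: 1.
Level 1 falls in the 1-3 band.
Fine table: Level 1-3 → €10,000–€13,000.

€10,000–€13,000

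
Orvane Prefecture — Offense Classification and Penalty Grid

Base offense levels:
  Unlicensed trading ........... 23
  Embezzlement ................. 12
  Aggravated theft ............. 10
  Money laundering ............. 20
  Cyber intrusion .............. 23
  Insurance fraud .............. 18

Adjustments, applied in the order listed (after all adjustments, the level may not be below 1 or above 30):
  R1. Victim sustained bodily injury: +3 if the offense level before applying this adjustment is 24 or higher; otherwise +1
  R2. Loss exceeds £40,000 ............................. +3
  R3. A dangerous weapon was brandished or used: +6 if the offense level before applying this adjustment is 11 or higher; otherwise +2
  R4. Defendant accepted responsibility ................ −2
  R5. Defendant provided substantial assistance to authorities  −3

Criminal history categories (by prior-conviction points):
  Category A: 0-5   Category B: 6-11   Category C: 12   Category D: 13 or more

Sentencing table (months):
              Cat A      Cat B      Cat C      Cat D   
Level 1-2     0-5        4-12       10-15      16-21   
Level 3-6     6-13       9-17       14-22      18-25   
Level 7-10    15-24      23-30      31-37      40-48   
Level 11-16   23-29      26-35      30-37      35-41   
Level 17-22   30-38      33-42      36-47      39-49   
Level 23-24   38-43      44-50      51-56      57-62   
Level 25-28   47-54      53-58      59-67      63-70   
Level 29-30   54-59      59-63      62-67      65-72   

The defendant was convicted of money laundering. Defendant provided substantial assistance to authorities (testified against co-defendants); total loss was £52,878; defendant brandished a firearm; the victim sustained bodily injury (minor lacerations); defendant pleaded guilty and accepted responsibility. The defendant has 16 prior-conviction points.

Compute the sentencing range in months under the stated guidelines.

Base offense level for money laundering: 20.
R1 applies (level before this adjustment is 20 < 24, so +1): 20 + 1 = 21.
R2 applies: 21 + 3 = 24.
R3 applies (level before this adjustment is 24 ≥ 11, so +6): 24 + 6 = 30.
R4 applies: 30 − 2 = 28.
R5 applies: 28 − 3 = 25.
Final offense level: 25.
Criminal history: 16 prior points → Category D (13+).
Level 25 falls in the 25-28 band.
Grid: Level 25-28 × Category D = 63-70 months.

63-70 months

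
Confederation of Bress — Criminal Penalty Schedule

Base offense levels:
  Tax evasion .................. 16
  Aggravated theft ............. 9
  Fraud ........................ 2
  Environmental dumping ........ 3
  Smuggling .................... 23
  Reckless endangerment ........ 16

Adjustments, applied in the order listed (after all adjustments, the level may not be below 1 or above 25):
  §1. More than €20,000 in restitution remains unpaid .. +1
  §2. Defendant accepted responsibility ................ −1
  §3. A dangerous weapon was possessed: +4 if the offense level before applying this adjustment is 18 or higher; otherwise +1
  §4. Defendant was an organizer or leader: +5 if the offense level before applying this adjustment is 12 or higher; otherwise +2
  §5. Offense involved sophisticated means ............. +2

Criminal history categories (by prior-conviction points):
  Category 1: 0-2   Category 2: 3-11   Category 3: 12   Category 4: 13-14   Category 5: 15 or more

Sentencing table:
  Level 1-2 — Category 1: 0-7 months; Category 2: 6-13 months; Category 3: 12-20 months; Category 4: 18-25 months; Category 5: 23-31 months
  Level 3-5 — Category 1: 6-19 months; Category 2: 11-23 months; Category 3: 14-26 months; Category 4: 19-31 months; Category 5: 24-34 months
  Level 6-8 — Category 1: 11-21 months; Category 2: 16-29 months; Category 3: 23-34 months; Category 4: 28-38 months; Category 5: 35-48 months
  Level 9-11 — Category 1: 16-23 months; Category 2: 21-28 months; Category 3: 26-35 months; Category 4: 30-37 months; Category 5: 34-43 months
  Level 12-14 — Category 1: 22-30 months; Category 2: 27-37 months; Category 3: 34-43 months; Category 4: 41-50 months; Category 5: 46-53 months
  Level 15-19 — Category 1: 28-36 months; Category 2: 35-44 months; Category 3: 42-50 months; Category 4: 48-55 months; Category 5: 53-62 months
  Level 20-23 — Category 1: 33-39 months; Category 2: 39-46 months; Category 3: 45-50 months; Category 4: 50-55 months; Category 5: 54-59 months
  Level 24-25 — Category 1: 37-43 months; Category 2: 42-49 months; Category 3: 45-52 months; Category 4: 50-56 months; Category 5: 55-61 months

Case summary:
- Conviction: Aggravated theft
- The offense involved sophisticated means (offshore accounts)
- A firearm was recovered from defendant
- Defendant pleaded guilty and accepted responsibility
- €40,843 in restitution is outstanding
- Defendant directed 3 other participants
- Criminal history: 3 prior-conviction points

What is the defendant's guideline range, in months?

27-37 months

Base offense level for aggravated theft: 9.
§1 applies: 9 + 1 = 10.
§2 applies: 10 − 1 = 9.
§3 applies (level before this adjustment is 9 < 18, so +1): 9 + 1 = 10.
§4 applies (level before this adjustment is 10 < 12, so +2): 10 + 2 = 12.
§5 applies: 12 + 2 = 14.
Final offense level: 14.
Criminal history: 3 prior points → Category 2 (3-11).
Level 14 falls in the 12-14 band.
Grid: Level 12-14 × Category 2 = 27-37 months.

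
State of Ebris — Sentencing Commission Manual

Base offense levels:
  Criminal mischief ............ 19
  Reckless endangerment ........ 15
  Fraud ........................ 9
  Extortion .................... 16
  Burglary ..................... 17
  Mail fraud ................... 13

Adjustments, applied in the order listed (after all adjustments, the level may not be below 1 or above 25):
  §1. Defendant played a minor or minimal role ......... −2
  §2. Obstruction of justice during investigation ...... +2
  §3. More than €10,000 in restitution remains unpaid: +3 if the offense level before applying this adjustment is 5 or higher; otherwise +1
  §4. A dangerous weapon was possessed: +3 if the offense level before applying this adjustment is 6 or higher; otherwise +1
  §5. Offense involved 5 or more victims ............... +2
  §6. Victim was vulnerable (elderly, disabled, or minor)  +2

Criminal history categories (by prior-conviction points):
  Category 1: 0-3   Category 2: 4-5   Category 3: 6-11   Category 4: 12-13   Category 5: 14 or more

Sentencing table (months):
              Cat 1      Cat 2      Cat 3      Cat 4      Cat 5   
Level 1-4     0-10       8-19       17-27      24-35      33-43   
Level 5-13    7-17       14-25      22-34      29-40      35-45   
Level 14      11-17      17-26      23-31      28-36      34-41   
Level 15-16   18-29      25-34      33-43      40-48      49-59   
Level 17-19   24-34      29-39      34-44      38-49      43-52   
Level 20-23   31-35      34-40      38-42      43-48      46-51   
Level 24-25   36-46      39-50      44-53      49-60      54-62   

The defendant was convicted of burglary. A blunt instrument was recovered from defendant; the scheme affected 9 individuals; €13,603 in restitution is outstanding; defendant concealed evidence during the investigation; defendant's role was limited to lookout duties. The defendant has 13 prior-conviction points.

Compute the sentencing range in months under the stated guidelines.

49-60 months

Base offense level for burglary: 17.
§1 applies: 17 − 2 = 15.
§2 applies: 15 + 2 = 17.
§3 applies (level before this adjustment is 17 ≥ 5, so +3): 17 + 3 = 20.
§4 applies (level before this adjustment is 20 ≥ 6, so +3): 20 + 3 = 23.
§5 applies: 23 + 2 = 25.
Final offense level: 25.
Criminal history: 13 prior points → Category 4 (12-13).
Level 25 falls in the 24-25 band.
Grid: Level 24-25 × Category 4 = 49-60 months.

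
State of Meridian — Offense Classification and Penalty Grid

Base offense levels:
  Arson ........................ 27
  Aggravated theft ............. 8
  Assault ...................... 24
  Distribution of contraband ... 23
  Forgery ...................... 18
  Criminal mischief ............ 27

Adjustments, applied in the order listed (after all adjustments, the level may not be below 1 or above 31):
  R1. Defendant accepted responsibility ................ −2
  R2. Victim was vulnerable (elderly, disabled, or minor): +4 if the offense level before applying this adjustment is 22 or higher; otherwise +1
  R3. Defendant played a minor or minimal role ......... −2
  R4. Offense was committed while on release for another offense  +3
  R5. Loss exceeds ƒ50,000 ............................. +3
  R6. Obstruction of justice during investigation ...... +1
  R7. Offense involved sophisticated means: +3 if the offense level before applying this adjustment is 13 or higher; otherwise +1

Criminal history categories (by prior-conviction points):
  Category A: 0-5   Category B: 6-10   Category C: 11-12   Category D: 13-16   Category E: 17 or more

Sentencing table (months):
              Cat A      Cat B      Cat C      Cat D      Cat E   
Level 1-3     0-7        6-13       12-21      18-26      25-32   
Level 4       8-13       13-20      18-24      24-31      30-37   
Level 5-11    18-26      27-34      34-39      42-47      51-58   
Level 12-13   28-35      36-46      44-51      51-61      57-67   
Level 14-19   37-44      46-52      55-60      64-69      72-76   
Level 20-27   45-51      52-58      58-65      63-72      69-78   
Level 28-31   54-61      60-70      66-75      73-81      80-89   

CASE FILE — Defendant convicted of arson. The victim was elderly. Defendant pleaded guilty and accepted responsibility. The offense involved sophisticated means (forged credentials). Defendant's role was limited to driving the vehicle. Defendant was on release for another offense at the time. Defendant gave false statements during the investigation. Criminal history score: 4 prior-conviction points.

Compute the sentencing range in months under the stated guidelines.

54-61 months

Base offense level for arson: 27.
R1 applies: 27 − 2 = 25.
R2 applies (level before this adjustment is 25 ≥ 22, so +4): 25 + 4 = 29.
R3 applies: 29 − 2 = 27.
R4 applies: 27 + 3 = 30.
R6 applies: 30 + 1 = 31.
R7 applies (level before this adjustment is 31 ≥ 13, so +3): 31 + 3 = 34.
Level 34 exceeds the maximum of 31; capped at 31.
Final offense level: 31.
Criminal history: 4 prior points → Category A (0-5).
Level 31 falls in the 28-31 band.
Grid: Level 28-31 × Category A = 54-61 months.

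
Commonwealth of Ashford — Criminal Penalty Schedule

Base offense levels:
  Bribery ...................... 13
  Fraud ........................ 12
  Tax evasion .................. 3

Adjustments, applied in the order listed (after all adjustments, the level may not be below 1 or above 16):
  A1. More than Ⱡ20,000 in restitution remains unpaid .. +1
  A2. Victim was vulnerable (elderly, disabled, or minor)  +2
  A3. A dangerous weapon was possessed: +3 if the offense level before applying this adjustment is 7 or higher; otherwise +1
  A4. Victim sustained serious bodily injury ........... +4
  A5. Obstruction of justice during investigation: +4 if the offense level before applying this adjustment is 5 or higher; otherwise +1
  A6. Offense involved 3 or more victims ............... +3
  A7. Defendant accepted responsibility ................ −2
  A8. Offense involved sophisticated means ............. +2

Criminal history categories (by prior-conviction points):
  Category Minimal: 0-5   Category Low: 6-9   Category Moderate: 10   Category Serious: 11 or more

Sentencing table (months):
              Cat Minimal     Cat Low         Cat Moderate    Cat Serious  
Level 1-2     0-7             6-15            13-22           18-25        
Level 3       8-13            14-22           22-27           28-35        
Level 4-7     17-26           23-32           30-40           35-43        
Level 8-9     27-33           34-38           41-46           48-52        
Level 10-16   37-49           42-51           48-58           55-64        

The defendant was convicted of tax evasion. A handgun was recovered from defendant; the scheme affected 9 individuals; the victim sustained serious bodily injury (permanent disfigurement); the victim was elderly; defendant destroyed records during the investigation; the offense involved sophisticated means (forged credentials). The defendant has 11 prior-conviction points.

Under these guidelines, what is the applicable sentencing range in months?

Base offense level for tax evasion: 3.
A2 applies: 3 + 2 = 5.
A3 applies (level before this adjustment is 5 < 7, so +1): 5 + 1 = 6.
A4 applies: 6 + 4 = 10.
A5 applies (level before this adjustment is 10 ≥ 5, so +4): 10 + 4 = 14.
A6 applies: 14 + 3 = 17.
A8 applies: 17 + 2 = 19.
Level 19 exceeds the maximum of 16; capped at 16.
Final offense level: 16.
Criminal history: 11 prior points → Category Serious (11+).
Level 16 falls in the 10-16 band.
Grid: Level 10-16 × Category Serious = 55-64 months.

55-64 months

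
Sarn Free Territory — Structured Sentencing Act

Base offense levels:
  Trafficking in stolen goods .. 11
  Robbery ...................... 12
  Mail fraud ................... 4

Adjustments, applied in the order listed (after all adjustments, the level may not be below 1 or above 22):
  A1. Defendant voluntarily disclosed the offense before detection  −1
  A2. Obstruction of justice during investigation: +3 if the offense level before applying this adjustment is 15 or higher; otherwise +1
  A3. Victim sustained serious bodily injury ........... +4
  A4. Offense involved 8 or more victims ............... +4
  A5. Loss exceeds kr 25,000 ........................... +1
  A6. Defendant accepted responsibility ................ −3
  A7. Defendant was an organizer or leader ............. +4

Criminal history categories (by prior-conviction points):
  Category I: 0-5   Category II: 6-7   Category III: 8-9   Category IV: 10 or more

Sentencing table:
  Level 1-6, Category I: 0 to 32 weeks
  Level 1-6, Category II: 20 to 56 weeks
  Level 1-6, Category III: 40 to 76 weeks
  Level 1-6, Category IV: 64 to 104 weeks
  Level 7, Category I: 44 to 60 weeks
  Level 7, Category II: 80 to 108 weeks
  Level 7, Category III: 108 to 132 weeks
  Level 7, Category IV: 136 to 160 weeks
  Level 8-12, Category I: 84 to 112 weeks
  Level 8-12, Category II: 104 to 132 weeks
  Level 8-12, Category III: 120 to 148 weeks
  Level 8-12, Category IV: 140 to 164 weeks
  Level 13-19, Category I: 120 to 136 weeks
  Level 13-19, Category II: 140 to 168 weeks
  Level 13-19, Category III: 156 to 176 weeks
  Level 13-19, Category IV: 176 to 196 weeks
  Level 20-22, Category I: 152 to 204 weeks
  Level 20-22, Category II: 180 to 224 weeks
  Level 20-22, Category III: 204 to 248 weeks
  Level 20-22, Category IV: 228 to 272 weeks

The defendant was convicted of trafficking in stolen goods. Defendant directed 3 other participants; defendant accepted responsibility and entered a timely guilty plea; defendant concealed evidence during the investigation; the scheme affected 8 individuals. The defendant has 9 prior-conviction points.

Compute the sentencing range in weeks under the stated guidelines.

Base offense level for trafficking in stolen goods: 11.
A1 does not apply.
A2 applies (level before this adjustment is 11 < 15, so +1): 11 + 1 = 12.
A4 applies: 12 + 4 = 16.
A5 does not apply.
A6 applies: 16 − 3 = 13.
A7 applies: 13 + 4 = 17.
Final offense level: 17.
Criminal history: 9 prior points → Category III (8-9).
Level 17 falls in the 13-19 band.
Grid: Level 13-19 × Category III = 156-176 weeks.

156-176 weeks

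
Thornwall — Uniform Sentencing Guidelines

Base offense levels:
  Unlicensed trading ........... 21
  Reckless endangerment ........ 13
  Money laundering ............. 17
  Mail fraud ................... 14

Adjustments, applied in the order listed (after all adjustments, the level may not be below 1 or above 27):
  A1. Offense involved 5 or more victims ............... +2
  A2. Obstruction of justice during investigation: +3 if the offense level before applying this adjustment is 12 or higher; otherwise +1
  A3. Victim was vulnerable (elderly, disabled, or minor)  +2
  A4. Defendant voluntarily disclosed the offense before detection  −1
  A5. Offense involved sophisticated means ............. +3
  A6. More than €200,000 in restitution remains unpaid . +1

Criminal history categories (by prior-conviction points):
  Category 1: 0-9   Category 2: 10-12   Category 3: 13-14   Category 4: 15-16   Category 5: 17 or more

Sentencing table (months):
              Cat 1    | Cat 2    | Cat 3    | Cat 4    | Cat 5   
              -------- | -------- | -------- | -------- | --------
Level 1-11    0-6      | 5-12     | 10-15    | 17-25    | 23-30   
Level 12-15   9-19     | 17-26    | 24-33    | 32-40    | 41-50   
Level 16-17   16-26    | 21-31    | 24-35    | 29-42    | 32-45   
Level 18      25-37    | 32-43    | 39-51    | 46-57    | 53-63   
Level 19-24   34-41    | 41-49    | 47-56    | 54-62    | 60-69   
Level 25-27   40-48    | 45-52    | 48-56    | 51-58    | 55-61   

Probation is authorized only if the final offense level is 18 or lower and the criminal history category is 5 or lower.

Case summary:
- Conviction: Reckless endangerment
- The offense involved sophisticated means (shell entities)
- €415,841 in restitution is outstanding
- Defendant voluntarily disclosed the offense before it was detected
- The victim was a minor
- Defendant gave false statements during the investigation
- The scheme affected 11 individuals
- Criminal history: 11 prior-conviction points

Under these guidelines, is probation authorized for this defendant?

Base offense level for reckless endangerment: 13.
A1 applies: 13 + 2 = 15.
A2 applies (level before this adjustment is 15 ≥ 12, so +3): 15 + 3 = 18.
A3 applies: 18 + 2 = 20.
A4 applies: 20 − 1 = 19.
A5 applies: 19 + 3 = 22.
A6 applies: 22 + 1 = 23.
Final offense level: 23.
Criminal history: 11 prior points → Category 2 (10-12).
Level 23 falls in the 19-24 band.
Grid: Level 19-24 × Category 2 = 41-49 months.
Probation check: level 23 > 18 and category 2 ≤ 5 → not eligible.

No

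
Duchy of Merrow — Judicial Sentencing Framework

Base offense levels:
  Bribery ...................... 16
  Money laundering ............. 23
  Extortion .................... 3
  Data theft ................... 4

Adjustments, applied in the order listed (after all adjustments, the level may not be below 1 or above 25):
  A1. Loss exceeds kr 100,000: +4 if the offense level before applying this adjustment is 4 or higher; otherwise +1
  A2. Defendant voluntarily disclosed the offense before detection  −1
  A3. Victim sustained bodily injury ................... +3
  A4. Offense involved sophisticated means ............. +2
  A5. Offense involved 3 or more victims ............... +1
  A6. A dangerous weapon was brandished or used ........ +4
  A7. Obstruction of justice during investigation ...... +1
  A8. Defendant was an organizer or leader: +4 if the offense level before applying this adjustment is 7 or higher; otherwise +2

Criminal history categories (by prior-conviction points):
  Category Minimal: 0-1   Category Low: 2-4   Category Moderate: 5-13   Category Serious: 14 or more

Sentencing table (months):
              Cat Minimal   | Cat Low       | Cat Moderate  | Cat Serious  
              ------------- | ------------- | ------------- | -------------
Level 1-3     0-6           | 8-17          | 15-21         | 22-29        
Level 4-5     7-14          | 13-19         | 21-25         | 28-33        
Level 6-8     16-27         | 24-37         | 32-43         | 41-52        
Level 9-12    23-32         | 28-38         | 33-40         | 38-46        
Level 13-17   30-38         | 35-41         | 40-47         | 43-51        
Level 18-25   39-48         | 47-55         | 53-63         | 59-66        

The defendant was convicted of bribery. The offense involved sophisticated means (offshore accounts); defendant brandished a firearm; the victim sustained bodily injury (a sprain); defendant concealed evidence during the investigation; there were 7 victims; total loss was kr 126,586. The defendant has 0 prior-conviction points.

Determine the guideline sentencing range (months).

Base offense level for bribery: 16.
A1 applies (level before this adjustment is 16 ≥ 4, so +4): 16 + 4 = 20.
A3 applies: 20 + 3 = 23.
A4 applies: 23 + 2 = 25.
A5 applies: 25 + 1 = 26.
A6 applies: 26 + 4 = 30.
A7 applies: 30 + 1 = 31.
Level 31 exceeds the maximum of 25; capped at 25.
Final offense level: 25.
Criminal history: 0 prior points → Category Minimal (0-1).
Level 25 falls in the 18-25 band.
Grid: Level 18-25 × Category Minimal = 39-48 months.

39-48 months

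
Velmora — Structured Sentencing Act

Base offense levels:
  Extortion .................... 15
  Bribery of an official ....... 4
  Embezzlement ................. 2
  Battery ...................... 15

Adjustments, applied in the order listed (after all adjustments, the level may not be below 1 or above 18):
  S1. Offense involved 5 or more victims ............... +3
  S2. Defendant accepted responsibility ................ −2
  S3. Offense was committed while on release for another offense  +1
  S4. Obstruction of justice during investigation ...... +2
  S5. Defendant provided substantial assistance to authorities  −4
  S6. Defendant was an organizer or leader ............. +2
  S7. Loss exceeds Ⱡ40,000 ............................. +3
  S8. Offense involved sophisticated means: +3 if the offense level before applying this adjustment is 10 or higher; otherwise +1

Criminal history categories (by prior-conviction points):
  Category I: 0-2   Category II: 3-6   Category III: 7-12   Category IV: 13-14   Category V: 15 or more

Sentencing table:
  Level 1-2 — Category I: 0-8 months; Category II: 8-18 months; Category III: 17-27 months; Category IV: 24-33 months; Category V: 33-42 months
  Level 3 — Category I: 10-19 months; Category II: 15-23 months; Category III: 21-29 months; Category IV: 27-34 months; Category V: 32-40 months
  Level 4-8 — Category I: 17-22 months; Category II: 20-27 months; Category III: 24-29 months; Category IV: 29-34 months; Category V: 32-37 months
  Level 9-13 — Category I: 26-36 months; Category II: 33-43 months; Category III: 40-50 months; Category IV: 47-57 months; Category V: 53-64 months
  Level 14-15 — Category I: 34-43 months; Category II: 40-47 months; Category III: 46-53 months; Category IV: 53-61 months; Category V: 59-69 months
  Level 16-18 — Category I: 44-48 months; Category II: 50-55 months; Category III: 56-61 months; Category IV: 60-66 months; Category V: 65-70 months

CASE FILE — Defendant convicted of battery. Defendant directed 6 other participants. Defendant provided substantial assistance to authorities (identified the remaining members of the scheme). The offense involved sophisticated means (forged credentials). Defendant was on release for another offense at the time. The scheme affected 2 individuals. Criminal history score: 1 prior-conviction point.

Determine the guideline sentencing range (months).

Base offense level for battery: 15.
S3 applies: 15 + 1 = 16.
S4 does not apply.
S5 applies: 16 − 4 = 12.
S6 applies: 12 + 2 = 14.
S7 does not apply.
S8 applies (level before this adjustment is 14 ≥ 10, so +3): 14 + 3 = 17.
Final offense level: 17.
Criminal history: 1 prior point → Category I (0-2).
Level 17 falls in the 16-18 band.
Grid: Level 16-18 × Category I = 44-48 months.

44-48 months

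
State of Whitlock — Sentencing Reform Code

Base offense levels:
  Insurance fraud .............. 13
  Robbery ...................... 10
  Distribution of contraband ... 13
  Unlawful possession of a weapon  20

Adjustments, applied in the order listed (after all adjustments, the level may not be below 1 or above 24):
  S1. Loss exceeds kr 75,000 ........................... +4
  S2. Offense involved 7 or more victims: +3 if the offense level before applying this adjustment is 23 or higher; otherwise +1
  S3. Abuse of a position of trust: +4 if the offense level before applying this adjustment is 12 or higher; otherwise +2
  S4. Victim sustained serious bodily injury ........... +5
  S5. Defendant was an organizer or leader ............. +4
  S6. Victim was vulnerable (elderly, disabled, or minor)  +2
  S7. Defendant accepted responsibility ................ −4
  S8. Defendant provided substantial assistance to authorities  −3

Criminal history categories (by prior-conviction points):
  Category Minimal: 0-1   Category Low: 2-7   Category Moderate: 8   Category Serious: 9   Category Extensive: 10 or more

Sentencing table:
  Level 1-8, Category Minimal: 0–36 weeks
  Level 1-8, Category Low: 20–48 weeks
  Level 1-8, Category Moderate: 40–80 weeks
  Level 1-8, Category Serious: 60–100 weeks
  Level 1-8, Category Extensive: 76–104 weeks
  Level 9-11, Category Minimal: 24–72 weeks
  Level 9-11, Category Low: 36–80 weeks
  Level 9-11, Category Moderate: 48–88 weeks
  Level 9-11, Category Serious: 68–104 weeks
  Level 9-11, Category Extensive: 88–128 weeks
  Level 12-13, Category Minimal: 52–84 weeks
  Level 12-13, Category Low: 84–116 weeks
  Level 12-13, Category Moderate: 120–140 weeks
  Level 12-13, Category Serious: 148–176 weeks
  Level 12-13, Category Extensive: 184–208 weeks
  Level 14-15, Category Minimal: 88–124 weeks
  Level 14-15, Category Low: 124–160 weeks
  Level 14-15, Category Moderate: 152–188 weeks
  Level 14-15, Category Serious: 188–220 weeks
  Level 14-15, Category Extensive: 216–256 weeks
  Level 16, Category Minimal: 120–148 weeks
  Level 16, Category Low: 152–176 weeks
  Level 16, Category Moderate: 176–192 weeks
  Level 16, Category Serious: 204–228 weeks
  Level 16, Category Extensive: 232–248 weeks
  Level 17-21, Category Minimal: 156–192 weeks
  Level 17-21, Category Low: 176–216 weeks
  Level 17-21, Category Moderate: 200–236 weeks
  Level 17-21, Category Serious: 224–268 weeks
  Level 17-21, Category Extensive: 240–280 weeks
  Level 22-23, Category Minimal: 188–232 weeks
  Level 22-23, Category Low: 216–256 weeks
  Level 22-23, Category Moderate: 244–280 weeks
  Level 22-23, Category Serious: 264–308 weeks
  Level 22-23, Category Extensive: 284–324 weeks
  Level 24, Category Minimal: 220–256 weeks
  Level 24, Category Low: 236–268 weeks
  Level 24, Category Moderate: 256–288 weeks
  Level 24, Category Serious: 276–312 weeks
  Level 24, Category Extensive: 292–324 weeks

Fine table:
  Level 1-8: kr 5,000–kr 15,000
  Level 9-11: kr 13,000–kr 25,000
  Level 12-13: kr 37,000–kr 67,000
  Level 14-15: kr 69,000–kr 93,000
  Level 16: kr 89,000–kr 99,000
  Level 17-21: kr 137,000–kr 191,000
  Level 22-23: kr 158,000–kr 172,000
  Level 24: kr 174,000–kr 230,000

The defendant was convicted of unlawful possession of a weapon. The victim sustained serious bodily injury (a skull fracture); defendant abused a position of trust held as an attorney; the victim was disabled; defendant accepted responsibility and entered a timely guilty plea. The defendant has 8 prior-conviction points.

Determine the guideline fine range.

kr 174,000–kr 230,000

Base offense level for unlawful possession of a weapon: 20.
S3 applies (level before this adjustment is 20 ≥ 12, so +4): 20 + 4 = 24.
S4 applies: 24 + 5 = 29.
S5 does not apply.
S6 applies: 29 + 2 = 31.
S7 applies: 31 − 4 = 27.
Level 27 exceeds the maximum of 24; capped at 24.
Final offense level: 24.
Level 24 falls in the 24 band.
Fine table: Level 24 → kr 174,000–kr 230,000.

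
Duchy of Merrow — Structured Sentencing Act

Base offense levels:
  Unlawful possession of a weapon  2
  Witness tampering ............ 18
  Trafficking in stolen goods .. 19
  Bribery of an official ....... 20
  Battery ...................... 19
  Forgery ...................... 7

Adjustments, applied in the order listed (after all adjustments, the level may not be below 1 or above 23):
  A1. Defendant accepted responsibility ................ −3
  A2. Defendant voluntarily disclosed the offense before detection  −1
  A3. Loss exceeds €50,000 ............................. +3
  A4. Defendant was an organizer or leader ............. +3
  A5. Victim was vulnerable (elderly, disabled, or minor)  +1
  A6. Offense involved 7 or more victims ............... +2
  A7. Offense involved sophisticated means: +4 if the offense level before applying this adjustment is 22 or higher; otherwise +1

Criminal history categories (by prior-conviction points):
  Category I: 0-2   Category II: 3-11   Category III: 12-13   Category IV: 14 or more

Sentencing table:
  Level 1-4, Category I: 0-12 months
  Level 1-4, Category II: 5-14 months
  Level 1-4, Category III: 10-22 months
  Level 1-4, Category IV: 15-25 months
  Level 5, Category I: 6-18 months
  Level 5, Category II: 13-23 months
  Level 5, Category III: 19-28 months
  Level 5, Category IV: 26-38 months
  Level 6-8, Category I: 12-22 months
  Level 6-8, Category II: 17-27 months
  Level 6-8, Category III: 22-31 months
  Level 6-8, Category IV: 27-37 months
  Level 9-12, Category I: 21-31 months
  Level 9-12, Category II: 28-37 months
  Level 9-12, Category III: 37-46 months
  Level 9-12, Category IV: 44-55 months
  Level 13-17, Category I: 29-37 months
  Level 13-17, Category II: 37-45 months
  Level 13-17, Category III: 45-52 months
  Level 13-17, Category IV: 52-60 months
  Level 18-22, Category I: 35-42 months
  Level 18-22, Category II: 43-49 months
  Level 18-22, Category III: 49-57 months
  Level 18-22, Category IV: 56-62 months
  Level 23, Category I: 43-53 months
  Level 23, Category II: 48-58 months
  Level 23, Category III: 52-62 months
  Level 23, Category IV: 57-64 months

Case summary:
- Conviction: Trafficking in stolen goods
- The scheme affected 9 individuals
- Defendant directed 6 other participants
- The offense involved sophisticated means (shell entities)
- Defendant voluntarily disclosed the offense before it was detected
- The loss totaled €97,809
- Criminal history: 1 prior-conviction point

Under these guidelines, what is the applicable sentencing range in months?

Base offense level for trafficking in stolen goods: 19.
A1 does not apply.
A2 applies: 19 − 1 = 18.
A3 applies: 18 + 3 = 21.
A4 applies: 21 + 3 = 24.
A6 applies: 24 + 2 = 26.
A7 applies (level before this adjustment is 26 ≥ 22, so +4): 26 + 4 = 30.
Level 30 exceeds the maximum of 23; capped at 23.
Final offense level: 23.
Criminal history: 1 prior point → Category I (0-2).
Level 23 falls in the 23 band.
Grid: Level 23 × Category I = 43-53 months.

43-53 months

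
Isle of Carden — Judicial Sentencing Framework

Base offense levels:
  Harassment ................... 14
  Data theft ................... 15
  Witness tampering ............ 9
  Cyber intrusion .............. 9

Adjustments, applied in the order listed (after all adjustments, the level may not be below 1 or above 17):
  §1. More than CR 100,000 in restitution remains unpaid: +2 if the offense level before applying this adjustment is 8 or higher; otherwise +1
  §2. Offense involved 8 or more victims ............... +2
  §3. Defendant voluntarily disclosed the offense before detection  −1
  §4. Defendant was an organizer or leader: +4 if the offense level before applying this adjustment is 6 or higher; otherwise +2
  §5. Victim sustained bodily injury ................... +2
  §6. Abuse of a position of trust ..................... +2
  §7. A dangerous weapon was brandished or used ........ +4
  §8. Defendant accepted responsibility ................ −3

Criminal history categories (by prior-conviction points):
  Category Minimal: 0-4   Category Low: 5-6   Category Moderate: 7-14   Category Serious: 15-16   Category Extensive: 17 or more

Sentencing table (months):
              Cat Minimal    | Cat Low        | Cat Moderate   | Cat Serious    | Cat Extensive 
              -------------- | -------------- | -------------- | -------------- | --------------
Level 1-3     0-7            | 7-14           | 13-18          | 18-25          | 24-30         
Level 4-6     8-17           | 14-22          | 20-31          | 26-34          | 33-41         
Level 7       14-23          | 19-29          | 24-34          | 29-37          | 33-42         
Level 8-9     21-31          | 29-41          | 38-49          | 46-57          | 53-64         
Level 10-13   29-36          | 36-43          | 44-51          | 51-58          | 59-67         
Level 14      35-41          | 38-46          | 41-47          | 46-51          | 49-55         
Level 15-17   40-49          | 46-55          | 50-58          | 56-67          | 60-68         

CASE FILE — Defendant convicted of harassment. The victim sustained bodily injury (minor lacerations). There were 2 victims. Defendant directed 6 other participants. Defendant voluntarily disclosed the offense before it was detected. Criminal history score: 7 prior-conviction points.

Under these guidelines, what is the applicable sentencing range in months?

Base offense level for harassment: 14.
§2 does not apply.
§3 applies: 14 − 1 = 13.
§4 applies (level before this adjustment is 13 ≥ 6, so +4): 13 + 4 = 17.
§5 applies: 17 + 2 = 19.
§6 does not apply.
§7 does not apply.
§8 does not apply.
Level 19 exceeds the maximum of 17; capped at 17.
Final offense level: 17.
Criminal history: 7 prior points → Category Moderate (7-14).
Level 17 falls in the 15-17 band.
Grid: Level 15-17 × Category Moderate = 50-58 months.

50-58 months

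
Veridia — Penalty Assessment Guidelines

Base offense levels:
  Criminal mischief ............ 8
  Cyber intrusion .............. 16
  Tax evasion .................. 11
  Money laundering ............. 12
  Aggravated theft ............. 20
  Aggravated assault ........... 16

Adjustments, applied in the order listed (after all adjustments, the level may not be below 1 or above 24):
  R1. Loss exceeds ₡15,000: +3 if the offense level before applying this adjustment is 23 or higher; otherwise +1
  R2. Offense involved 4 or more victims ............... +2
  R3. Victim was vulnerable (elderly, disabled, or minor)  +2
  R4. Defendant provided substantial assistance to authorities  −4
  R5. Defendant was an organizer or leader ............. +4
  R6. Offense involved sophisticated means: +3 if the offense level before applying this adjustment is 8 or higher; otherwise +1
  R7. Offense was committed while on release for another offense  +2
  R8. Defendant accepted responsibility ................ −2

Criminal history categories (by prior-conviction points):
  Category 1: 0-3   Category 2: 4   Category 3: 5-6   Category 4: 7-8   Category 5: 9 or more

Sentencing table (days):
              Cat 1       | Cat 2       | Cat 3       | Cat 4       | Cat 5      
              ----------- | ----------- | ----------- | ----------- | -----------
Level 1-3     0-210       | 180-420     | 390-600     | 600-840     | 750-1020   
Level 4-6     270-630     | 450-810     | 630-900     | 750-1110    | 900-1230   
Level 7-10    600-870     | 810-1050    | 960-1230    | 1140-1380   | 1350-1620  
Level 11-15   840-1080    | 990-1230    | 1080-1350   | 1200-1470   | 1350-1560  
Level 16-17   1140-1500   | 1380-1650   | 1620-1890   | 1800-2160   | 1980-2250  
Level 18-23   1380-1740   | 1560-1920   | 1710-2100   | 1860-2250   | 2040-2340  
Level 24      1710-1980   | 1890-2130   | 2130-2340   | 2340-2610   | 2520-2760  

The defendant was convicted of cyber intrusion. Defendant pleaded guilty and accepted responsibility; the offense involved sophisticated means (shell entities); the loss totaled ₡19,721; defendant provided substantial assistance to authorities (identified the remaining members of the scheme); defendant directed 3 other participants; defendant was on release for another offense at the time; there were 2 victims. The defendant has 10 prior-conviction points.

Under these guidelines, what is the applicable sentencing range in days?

Base offense level for cyber intrusion: 16.
R1 applies (level before this adjustment is 16 < 23, so +1): 16 + 1 = 17.
R2 does not apply.
R4 applies: 17 − 4 = 13.
R5 applies: 13 + 4 = 17.
R6 applies (level before this adjustment is 17 ≥ 8, so +3): 17 + 3 = 20.
R7 applies: 20 + 2 = 22.
R8 applies: 22 − 2 = 20.
Final offense level: 20.
Criminal history: 10 prior points → Category 5 (9+).
Level 20 falls in the 18-23 band.
Grid: Level 18-23 × Category 5 = 2040-2340 days.

2040-2340 days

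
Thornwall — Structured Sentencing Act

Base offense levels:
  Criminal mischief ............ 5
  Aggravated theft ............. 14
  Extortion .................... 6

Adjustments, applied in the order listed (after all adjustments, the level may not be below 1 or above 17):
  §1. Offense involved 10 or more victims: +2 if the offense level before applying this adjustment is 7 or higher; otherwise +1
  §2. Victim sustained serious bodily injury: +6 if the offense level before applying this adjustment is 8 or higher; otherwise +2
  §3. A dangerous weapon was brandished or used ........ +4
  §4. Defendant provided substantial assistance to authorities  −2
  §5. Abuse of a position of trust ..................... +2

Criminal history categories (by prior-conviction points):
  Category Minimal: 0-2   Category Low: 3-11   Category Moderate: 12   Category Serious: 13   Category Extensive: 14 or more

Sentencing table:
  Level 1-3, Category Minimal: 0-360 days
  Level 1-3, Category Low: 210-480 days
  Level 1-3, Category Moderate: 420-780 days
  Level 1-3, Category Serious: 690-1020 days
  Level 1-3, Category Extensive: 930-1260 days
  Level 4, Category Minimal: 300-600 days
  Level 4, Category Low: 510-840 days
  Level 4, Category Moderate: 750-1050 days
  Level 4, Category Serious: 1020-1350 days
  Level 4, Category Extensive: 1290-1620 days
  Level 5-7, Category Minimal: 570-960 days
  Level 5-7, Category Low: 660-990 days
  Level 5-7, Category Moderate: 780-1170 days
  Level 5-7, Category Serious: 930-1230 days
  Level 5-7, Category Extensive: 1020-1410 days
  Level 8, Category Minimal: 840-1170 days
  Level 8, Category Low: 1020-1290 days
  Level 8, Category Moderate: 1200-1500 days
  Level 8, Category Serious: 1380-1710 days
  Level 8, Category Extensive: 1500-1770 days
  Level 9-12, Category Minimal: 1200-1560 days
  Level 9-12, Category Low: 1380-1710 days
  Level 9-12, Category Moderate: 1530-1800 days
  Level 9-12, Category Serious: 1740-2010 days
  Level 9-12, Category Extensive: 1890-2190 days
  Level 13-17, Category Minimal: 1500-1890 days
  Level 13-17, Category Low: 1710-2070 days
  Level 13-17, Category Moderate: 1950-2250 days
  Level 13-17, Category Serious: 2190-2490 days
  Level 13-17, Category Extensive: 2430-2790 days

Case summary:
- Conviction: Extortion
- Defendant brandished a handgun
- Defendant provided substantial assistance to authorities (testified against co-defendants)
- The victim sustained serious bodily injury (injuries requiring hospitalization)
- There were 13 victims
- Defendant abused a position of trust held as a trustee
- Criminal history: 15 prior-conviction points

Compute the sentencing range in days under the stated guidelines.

2430-2790 days

Base offense level for extortion: 6.
§1 applies (level before this adjustment is 6 < 7, so +1): 6 + 1 = 7.
§2 applies (level before this adjustment is 7 < 8, so +2): 7 + 2 = 9.
§3 applies: 9 + 4 = 13.
§4 applies: 13 − 2 = 11.
§5 applies: 11 + 2 = 13.
Final offense level: 13.
Criminal history: 15 prior points → Category Extensive (14+).
Level 13 falls in the 13-17 band.
Grid: Level 13-17 × Category Extensive = 2430-2790 days.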